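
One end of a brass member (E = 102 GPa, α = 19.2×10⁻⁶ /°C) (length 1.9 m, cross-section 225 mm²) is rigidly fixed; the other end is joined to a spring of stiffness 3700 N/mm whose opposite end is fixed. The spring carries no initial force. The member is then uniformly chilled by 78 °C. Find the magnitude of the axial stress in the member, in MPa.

σ ≈ 35.8 MPa (tensile)

The unrestrained thermal change is αΔT L = 19.2×10⁻⁶ × 78 × 1900 = 2.845 mm.
Let P be the tensile force in the spring. The member extends elastically by PL/(AE) and the spring stretches by P/k; together these equal δ_free.
So P = δ_free / [L/(AE) + 1/k] = 2.845 / [ 1900/(225×102×10³) + 1/(3700) ].
P = 2.845 / 0.0003531 = 8059 N.
σ = P/A = 8059/225 = 35.82 MPa.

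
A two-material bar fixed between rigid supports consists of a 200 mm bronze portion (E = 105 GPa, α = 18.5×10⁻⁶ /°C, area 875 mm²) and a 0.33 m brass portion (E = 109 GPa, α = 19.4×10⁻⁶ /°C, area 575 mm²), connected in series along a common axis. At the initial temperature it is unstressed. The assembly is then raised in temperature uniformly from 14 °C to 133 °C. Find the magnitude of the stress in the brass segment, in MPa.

If the supports were absent, the total length change would be Σ αᵢΔT Lᵢ = 18.5×10⁻⁶×119×200 + 19.4×10⁻⁶×119×330 = 1.202 mm.
The walls prevent any net length change, so an axial force P (same in every segment) develops. Compatibility: P · Σ Lᵢ/(AᵢEᵢ) = δ_free.
Σ Lᵢ/(AᵢEᵢ) = 200/(875×105×10³) + 330/(575×109×10³) = 7.442×10⁻⁶ mm/N.
Hence P = δ_free / Σ(L/AE) = 1.202/7.442×10⁻⁶ = 161.5 kN (compressive).
σ_{brass} = P / A = 161500 / 575 = 280.9 MPa.

σ ≈ 281 MPa (compressive)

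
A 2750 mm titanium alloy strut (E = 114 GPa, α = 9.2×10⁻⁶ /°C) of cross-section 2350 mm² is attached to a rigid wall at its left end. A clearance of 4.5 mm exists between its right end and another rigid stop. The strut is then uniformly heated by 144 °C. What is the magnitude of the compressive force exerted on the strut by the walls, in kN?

Unrestrained expansion: δ_free = αΔT L = 9.2×10⁻⁶ × 144 × 2750 = 3.643 mm.
Since δ_free = 3.64 mm is less than the 4.5 mm gap, the strut never touches the wall. No axial force develops.

P ≈ 0 kN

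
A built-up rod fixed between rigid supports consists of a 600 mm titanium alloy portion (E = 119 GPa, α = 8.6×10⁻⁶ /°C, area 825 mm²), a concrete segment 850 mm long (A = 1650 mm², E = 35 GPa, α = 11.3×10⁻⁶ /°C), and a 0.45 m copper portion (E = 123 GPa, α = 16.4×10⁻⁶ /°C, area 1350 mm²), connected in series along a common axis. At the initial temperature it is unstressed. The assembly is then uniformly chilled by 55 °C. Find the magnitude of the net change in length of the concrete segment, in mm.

|ΔL| ≈ 0.233 mm

If the supports were absent, the total length change would be Σ αᵢΔT Lᵢ = 8.6×10⁻⁶×55×600 + 11.3×10⁻⁶×55×850 + 16.4×10⁻⁶×55×450 = 1.218 mm.
Since the ends are fixed, an axial force P builds up, equal in every segment, with P · Σ Lᵢ/(AᵢEᵢ) = δ_free.
Σ Lᵢ/(AᵢEᵢ) = 600/(825×119×10³) + 850/(1650×35×10³) + 450/(1350×123×10³) = 2.354×10⁻⁵ mm/N.
Hence P = δ_free / Σ(L/AE) = 1.218/2.354×10⁻⁵ = 51.74 kN (tensile).
For the concrete segment, free thermal change = 11.3×10⁻⁶×55×850 = 0.5283 mm and elastic change from P = 51740×850/(1650×35×10³) = 0.7615 mm; these oppose, so the net change is 0.233 mm (segment lengthens).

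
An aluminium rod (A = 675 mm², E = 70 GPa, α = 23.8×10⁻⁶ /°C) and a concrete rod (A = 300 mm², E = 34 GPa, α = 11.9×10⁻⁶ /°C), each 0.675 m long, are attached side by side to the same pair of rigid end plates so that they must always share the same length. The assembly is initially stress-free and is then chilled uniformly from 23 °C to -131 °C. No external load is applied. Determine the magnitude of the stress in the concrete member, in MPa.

σ ≈ 51.2 MPa (compressive)

The aluminium has the larger α, so on cooling it would change length more than the concrete if both were free. The rigid plates force a common final length, so the aluminium is put into tension and the concrete into compression, with equal and opposite forces P (no external load).
Setting the final lengths equal and cancelling L: (α₁ − α₂)ΔT = P/(A₁E₁) + P/(A₂E₂).
|α₁ − α₂|·ΔT = 11.9×10⁻⁶ × 154 = 0.001833.
1/(A₁E₁) + 1/(A₂E₂) = 1/(675×70×10³) + 1/(300×34×10³) = 1.192×10⁻⁷ N⁻¹.
P = 0.001833 / 1.192×10⁻⁷ = 15370 N = 15.37 kN.
σ_{concrete} = P/A₂ = 15370/300 = 51.25 MPa, compressive.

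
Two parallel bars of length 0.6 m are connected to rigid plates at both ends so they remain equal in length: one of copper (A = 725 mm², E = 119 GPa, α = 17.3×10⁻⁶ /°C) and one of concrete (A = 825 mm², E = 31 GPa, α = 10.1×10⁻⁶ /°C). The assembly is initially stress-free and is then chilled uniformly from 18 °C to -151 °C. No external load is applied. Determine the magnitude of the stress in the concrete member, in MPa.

σ ≈ 29.1 MPa (compressive)

The copper has the larger α, so on cooling it would change length more than the concrete if both were free. The rigid plates force a common final length, so the copper is put into tension and the concrete into compression, with equal and opposite forces P (no external load).
Equating the net (thermal + elastic) strains gives |α₁ − α₂|·ΔT = P·[1/(A₁E₁) + 1/(A₂E₂)].
|α₁ − α₂|·ΔT = 7.2×10⁻⁶ × 169 = 0.001217.
1/(A₁E₁) + 1/(A₂E₂) = 1/(725×119×10³) + 1/(825×31×10³) = 5.069×10⁻⁸ N⁻¹.
So P = 0.001217 / 5.069×10⁻⁸ = 24 kN.
σ_{concrete} = P/A₂ = 24000/825 = 29.1 MPa, compressive.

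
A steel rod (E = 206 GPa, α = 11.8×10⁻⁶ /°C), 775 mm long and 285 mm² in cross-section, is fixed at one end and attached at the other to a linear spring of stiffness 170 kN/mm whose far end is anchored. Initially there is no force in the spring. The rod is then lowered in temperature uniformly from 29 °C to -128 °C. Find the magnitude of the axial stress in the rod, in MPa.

If the spring were absent the rod would shorten by αΔT L = 11.8×10⁻⁶ × 157 × 775 = 1.436 mm.
Let P be the tensile force in the spring. The rod extends elastically by PL/(AE) and the spring stretches by P/k; together these equal δ_free.
P [ L/(AE) + 1/k ] = δ_free → P [ 775/(285×206×10³) + 1/(170×10³) ] = 1.436.
P = 1.436 / 1.908×10⁻⁵ = 75240 N.
σ = P/A = 75240/285 = 264 MPa.

σ ≈ 264 MPa (tensile)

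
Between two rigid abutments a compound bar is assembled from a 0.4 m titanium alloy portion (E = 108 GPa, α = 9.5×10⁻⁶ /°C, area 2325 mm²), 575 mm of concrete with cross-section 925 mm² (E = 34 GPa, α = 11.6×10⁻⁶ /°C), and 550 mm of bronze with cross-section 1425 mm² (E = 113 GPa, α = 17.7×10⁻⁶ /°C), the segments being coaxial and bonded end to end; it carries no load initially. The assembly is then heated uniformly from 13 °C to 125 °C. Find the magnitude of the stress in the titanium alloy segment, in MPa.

If the supports were absent, the total length change would be Σ αᵢΔT Lᵢ = 9.5×10⁻⁶×112×400 + 11.6×10⁻⁶×112×575 + 17.7×10⁻⁶×112×550 = 2.263 mm.
The walls prevent any net length change, so an axial force P (same in every segment) develops. Compatibility: P · Σ Lᵢ/(AᵢEᵢ) = δ_free.
The series flexibility is Σ Lᵢ/(AᵢEᵢ) = 400/(2325×108×10³) + 575/(925×34×10³) + 550/(1425×113×10³) = 2.329×10⁻⁵ mm/N.
Hence P = δ_free / Σ(L/AE) = 2.263/2.329×10⁻⁵ = 97.16 kN (compressive).
σ_{titanium alloy} = P / A = 97160 / 2325 = 41.79 MPa.

σ ≈ 41.8 MPa (compressive)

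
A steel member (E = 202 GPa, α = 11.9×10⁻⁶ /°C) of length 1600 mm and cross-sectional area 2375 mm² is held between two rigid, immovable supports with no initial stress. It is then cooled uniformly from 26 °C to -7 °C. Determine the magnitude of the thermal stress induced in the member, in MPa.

The supports are rigid, so the total axial strain is zero. The restrained thermal strain is ε = αΔT = 11.9×10⁻⁶ × 33 = 392.7×10⁻⁶.
Hence σ = E·αΔT = 202×10³ × 392.7×10⁻⁶ = 79.33 MPa, tensile.

σ ≈ 79.3 MPa (tensile)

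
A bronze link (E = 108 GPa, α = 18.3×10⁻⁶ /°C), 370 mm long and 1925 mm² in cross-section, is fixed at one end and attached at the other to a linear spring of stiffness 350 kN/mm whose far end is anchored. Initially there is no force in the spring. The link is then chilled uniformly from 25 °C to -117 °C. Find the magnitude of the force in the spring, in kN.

P ≈ 207 kN

If the spring were absent the link would shorten by αΔT L = 18.3×10⁻⁶ × 142 × 370 = 0.9615 mm.
Let P be the tensile force in the spring. The link extends elastically by PL/(AE) and the spring stretches by P/k; together these equal δ_free.
So P = δ_free / [L/(AE) + 1/k] = 0.9615 / [ 370/(1925×108×10³) + 1/(350×10³) ].
P = 0.9615 / 4.637×10⁻⁶ = 207400 N.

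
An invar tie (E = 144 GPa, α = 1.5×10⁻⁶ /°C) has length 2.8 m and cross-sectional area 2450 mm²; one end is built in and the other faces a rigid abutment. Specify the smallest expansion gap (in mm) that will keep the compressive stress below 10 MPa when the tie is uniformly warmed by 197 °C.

g ≈ 0.633 mm

Free expansion if unrestrained: δ_free = αΔT L = 1.5×10⁻⁶ × 197 × 2800 = 0.8274 mm.
A stress of 10 MPa corresponds to the wall pushing the tie back by σL/E = 10×2800/(144×10³) = 0.1944 mm.
So the gap has to take up the difference, g_min = δ_free − σL/E = 0.8274 − 0.1944 = 0.633 mm.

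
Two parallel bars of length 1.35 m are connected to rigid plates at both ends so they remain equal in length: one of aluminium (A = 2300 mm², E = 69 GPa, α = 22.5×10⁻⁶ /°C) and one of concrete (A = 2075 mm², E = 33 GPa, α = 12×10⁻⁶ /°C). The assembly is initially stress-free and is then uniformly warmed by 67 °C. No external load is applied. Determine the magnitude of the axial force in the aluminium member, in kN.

P ≈ 33.7 kN (compressive in the aluminium)

Both members must finish at the same length. With the larger α, the aluminium tends to over-expand; the plates restrain it, putting the aluminium in compression and the concrete in tension. With no external load the two internal forces are equal and opposite, magnitude P.
Setting the final lengths equal and cancelling L: (α₁ − α₂)ΔT = P/(A₁E₁) + P/(A₂E₂).
|α₁ − α₂|·ΔT = 10.5×10⁻⁶ × 67 = 0.0007035.
1/(A₁E₁) + 1/(A₂E₂) = 1/(2300×69×10³) + 1/(2075×33×10³) = 2.091×10⁻⁸ N⁻¹.
So P = 0.0007035 / 2.091×10⁻⁸ = 33.65 kN.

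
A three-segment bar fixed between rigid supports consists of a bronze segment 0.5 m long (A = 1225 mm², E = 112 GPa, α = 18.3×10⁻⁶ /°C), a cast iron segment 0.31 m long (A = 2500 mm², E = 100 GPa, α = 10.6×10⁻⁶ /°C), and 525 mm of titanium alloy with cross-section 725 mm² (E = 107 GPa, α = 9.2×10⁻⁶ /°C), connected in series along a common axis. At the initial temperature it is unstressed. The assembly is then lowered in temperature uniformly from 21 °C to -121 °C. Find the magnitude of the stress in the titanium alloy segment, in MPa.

With the walls removed the bar would change length by δ_free = Σ αᵢΔT Lᵢ = 18.3×10⁻⁶×142×500 + 10.6×10⁻⁶×142×310 + 9.2×10⁻⁶×142×525 = 2.452 mm.
Since the ends are fixed, an axial force P builds up, equal in every segment, with P · Σ Lᵢ/(AᵢEᵢ) = δ_free.
Σ Lᵢ/(AᵢEᵢ) = 500/(1225×112×10³) + 310/(2500×100×10³) + 525/(725×107×10³) = 1.165×10⁻⁵ mm/N.
So P = 2.452 / 1.165×10⁻⁵ = 210.4 kN, tensile.
σ_{titanium alloy} = P / A = 210400 / 725 = 290.2 MPa.

σ ≈ 290 MPa (tensile)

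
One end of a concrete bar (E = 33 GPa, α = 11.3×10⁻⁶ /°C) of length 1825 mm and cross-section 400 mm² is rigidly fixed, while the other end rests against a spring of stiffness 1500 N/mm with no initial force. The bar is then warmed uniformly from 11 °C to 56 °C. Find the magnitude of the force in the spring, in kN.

Free thermal expansion: δ_free = αΔT L = 11.3×10⁻⁶ × 45 × 1825 = 0.928 mm.
With a force P in the spring, the elastic change of the bar is PL/(AE) and that of the spring is P/k; compatibility requires their sum to equal δ_free.
P [ L/(AE) + 1/k ] = δ_free → P [ 1825/(400×33×10³) + 1/(1500) ] = 0.928.
P = 0.928 / 0.0008049 = 1153 N.

P ≈ 1.15 kN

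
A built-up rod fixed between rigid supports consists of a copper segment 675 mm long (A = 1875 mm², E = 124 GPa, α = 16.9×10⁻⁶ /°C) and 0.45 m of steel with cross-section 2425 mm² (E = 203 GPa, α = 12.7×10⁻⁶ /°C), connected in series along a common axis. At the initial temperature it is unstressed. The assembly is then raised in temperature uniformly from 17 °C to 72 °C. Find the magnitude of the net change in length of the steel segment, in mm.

|ΔL| ≈ 0.0888 mm

Free thermal expansion of the whole bar: Σ αᵢΔT Lᵢ = 16.9×10⁻⁶×55×675 + 12.7×10⁻⁶×55×450 = 0.9417 mm.
The rigid supports impose zero overall length change; the single axial force P common to all segments must satisfy P Σ Lᵢ/(AᵢEᵢ) = δ_free.
The series flexibility is Σ Lᵢ/(AᵢEᵢ) = 675/(1875×124×10³) + 450/(2425×203×10³) = 3.817×10⁻⁶ mm/N.
So P = 0.9417 / 3.817×10⁻⁶ = 246.7 kN, compressive.
For the steel segment, free thermal change = 12.7×10⁻⁶×55×450 = 0.3143 mm and elastic change from P = 246700×450/(2425×203×10³) = 0.2255 mm; these oppose, so the net change is 0.0888 mm (segment lengthens).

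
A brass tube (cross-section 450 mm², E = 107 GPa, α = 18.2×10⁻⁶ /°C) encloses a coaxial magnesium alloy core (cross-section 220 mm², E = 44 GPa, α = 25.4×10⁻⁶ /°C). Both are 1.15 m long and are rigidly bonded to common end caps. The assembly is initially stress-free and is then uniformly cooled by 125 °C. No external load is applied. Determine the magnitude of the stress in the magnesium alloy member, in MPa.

The magnesium alloy has the larger α, so on cooling it would change length more than the brass if both were free. The rigid plates force a common final length, so the magnesium alloy is put into tension and the brass into compression, with equal and opposite forces P (no external load).
Setting the final lengths equal and cancelling L: (α₁ − α₂)ΔT = P/(A₁E₁) + P/(A₂E₂).
|α₁ − α₂|·ΔT = 7.2×10⁻⁶ × 125 = 0.0009.
1/(A₁E₁) + 1/(A₂E₂) = 1/(450×107×10³) + 1/(220×44×10³) = 1.241×10⁻⁷ N⁻¹.
So P = 0.0009 / 1.241×10⁻⁷ = 7.254 kN.
σ_{magnesium alloy} = P/A₂ = 7254/220 = 32.97 MPa, tensile.

σ ≈ 33 MPa (tensile)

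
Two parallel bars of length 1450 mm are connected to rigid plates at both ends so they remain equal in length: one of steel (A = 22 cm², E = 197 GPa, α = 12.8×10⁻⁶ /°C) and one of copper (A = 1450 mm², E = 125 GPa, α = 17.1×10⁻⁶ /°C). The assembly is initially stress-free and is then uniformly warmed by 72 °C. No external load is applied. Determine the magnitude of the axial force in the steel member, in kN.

Both members must finish at the same length. With the larger α, the copper tends to over-expand; the plates restrain it, putting the copper in compression and the steel in tension. With no external load the two internal forces are equal and opposite, magnitude P.
Compatibility of the two members (thermal + elastic change equal): (α₁ − α₂)ΔT = P·[1/(A₁E₁) + 1/(A₂E₂)].
|α₁ − α₂|·ΔT = 4.3×10⁻⁶ × 72 = 0.0003096.
1/(A₁E₁) + 1/(A₂E₂) = 1/(2200×197×10³) + 1/(1450×125×10³) = 7.825×10⁻⁹ N⁻¹.
So P = 0.0003096 / 7.825×10⁻⁹ = 39.57 kN.

P ≈ 39.6 kN (tensile in the steel)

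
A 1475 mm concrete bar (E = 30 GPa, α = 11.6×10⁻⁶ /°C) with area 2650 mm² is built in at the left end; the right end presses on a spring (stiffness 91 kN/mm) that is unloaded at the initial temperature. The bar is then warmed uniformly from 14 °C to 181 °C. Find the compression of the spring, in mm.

The unrestrained thermal change is αΔT L = 11.6×10⁻⁶ × 167 × 1475 = 2.857 mm.
With a force P in the spring, the elastic change of the bar is PL/(AE) and that of the spring is P/k; compatibility requires their sum to equal δ_free.
P [ L/(AE) + 1/k ] = δ_free → P [ 1475/(2650×30×10³) + 1/(91×10³) ] = 2.857.
P = 2.857 / 2.954×10⁻⁵ = 96720 N.
Spring compression = P/k = 96720/(91×10³) = 1.063 mm.

δ ≈ 1.06 mm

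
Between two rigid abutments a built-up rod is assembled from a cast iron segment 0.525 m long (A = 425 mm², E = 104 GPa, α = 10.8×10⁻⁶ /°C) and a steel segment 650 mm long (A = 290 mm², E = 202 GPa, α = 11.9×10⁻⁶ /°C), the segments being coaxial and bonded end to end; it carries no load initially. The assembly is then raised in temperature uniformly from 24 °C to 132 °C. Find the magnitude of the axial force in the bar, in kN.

P ≈ 63 kN (compressive)

Free thermal expansion of the whole bar: Σ αᵢΔT Lᵢ = 10.8×10⁻⁶×108×525 + 11.9×10⁻⁶×108×650 = 1.448 mm.
The walls prevent any net length change, so an axial force P (same in every segment) develops. Compatibility: P · Σ Lᵢ/(AᵢEᵢ) = δ_free.
Σ Lᵢ/(AᵢEᵢ) = 525/(425×104×10³) + 650/(290×202×10³) = 2.297×10⁻⁵ mm/N.
Hence P = δ_free / Σ(L/AE) = 1.448/2.297×10⁻⁵ = 63.02 kN (compressive).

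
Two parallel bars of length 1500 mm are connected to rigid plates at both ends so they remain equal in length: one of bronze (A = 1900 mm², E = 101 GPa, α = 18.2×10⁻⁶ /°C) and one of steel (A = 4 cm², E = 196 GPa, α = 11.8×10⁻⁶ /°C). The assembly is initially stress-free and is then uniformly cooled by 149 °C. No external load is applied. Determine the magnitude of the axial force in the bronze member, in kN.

P ≈ 53.1 kN (tensile in the bronze)

Equilibrium of a rigid end plate with no external load gives equal and opposite internal forces ±P in the two members. Since α_{bronze} > α_{steel}, cooling drives the bronze into tension and the steel into compression.
Compatibility of the two members (thermal + elastic change equal): (α₁ − α₂)ΔT = P·[1/(A₁E₁) + 1/(A₂E₂)].
|α₁ − α₂|·ΔT = 6.4×10⁻⁶ × 149 = 0.0009536.
1/(A₁E₁) + 1/(A₂E₂) = 1/(1900×101×10³) + 1/(400×196×10³) = 1.797×10⁻⁸ N⁻¹.
P = 0.0009536 / 1.797×10⁻⁸ = 53080 N = 53.08 kN.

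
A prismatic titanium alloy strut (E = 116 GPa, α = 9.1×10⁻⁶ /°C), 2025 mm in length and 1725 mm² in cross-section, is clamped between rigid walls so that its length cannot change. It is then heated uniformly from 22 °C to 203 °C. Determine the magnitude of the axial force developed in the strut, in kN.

P ≈ 330 kN (compressive)

With zero net strain, σ = E·αΔT = 116 GPa × 9.1×10⁻⁶ × 181 = 191.1 MPa.
Axial force P = σA = 191.1 × 1725 = 329600 N = 329.6 kN, compressive.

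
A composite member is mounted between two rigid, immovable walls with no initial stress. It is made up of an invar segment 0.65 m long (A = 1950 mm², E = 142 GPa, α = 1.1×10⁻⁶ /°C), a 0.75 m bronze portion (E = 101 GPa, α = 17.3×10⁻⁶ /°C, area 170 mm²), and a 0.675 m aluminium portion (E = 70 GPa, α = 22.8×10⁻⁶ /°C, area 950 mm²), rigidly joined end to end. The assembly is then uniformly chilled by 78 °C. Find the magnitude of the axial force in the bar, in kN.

Free thermal contraction of the whole bar: Σ αᵢΔT Lᵢ = 1.1×10⁻⁶×78×650 + 17.3×10⁻⁶×78×750 + 22.8×10⁻⁶×78×675 = 2.268 mm.
The rigid supports impose zero overall length change; the single axial force P common to all segments must satisfy P Σ Lᵢ/(AᵢEᵢ) = δ_free.
The series flexibility is Σ Lᵢ/(AᵢEᵢ) = 650/(1950×142×10³) + 750/(170×101×10³) + 675/(950×70×10³) = 5.618×10⁻⁵ mm/N.
Hence P = δ_free / Σ(L/AE) = 2.268/5.618×10⁻⁵ = 40.38 kN (tensile).

P ≈ 40.4 kN (tensile)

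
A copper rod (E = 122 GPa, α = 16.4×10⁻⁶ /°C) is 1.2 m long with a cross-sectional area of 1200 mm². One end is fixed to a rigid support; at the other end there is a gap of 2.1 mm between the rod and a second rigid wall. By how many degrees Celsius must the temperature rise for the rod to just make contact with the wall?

The gap closes when αΔT L = 2.1 mm, since the rod is still unstressed at that instant.
ΔT = 2.1 / (16.4×10⁻⁶ × 1200) = 106.7 °C.

ΔT ≈ 107 °C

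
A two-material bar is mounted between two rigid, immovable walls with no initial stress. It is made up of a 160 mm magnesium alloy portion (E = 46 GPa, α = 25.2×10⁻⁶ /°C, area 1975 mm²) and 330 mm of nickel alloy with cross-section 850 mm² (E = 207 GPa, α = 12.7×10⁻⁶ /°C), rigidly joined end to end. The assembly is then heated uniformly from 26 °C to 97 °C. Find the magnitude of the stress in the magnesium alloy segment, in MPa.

Free thermal expansion of the whole bar: Σ αᵢΔT Lᵢ = 25.2×10⁻⁶×71×160 + 12.7×10⁻⁶×71×330 = 0.5838 mm.
The rigid supports impose zero overall length change; the single axial force P common to all segments must satisfy P Σ Lᵢ/(AᵢEᵢ) = δ_free.
The series flexibility is Σ Lᵢ/(AᵢEᵢ) = 160/(1975×46×10³) + 330/(850×207×10³) = 3.637×10⁻⁶ mm/N.
So P = 0.5838 / 3.637×10⁻⁶ = 160.5 kN, compressive.
σ_{magnesium alloy} = P / A = 160500 / 1975 = 81.29 MPa.

σ ≈ 81.3 MPa (compressive)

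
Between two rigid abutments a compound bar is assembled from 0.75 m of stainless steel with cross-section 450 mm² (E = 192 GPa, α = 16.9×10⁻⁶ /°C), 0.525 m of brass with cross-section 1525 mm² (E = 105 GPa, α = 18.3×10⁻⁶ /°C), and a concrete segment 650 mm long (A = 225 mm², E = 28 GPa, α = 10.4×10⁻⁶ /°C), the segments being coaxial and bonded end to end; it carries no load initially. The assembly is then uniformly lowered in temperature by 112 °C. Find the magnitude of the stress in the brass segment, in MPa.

σ ≈ 18.5 MPa (tensile)

If the supports were absent, the total length change would be Σ αᵢΔT Lᵢ = 16.9×10⁻⁶×112×750 + 18.3×10⁻⁶×112×525 + 10.4×10⁻⁶×112×650 = 3.253 mm.
The rigid supports impose zero overall length change; the single axial force P common to all segments must satisfy P Σ Lᵢ/(AᵢEᵢ) = δ_free.
Σ Lᵢ/(AᵢEᵢ) = 750/(450×192×10³) + 525/(1525×105×10³) + 650/(225×28×10³) = 0.0001151 mm/N.
P = 3.253 / 0.0001151 = 28250 N = 28.25 kN, tensile.
σ_{brass} = P / A = 28250 / 1525 = 18.53 MPa.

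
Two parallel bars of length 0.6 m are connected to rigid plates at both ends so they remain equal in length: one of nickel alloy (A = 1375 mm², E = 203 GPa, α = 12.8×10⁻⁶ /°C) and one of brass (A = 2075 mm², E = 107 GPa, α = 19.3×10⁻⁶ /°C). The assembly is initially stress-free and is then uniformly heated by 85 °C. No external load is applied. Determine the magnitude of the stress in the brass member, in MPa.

σ ≈ 32.9 MPa (compressive)

Both members must finish at the same length. With the larger α, the brass tends to over-expand; the plates restrain it, putting the brass in compression and the nickel alloy in tension. With no external load the two internal forces are equal and opposite, magnitude P.
Equating the net (thermal + elastic) strains gives |α₁ − α₂|·ΔT = P·[1/(A₁E₁) + 1/(A₂E₂)].
|α₁ − α₂|·ΔT = 6.5×10⁻⁶ × 85 = 0.0005525.
1/(A₁E₁) + 1/(A₂E₂) = 1/(1375×203×10³) + 1/(2075×107×10³) = 8.087×10⁻⁹ N⁻¹.
P = 0.0005525 / 8.087×10⁻⁹ = 68320 N = 68.32 kN.
σ_{brass} = P/A₂ = 68320/2075 = 32.93 MPa, compressive.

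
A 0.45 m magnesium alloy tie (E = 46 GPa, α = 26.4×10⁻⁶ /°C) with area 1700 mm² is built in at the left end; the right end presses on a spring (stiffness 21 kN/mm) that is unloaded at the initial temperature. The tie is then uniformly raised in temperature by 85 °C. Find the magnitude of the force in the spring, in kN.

P ≈ 18.9 kN

If the spring were absent the tie would lengthen by αΔT L = 26.4×10⁻⁶ × 85 × 450 = 1.01 mm.
Let P be the compressive force at the spring. The tie shortens elastically by PL/(AE) and the spring compresses by P/k; together these equal δ_free.
P [ L/(AE) + 1/k ] = δ_free → P [ 450/(1700×46×10³) + 1/(21×10³) ] = 1.01.
P = 1.01 / 5.337×10⁻⁵ = 18920 N.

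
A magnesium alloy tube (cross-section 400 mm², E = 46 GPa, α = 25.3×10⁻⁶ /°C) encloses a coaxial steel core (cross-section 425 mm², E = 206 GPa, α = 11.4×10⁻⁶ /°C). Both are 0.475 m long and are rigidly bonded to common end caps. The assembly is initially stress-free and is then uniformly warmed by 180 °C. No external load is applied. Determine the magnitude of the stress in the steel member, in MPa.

σ ≈ 89.5 MPa (tensile)

Equilibrium of a rigid end plate with no external load gives equal and opposite internal forces ±P in the two members. Since α_{magnesium alloy} > α_{steel}, heating drives the magnesium alloy into compression and the steel into tension.
Compatibility of the two members (thermal + elastic change equal): (α₁ − α₂)ΔT = P·[1/(A₁E₁) + 1/(A₂E₂)].
|α₁ − α₂|·ΔT = 13.9×10⁻⁶ × 180 = 0.002502.
1/(A₁E₁) + 1/(A₂E₂) = 1/(400×46×10³) + 1/(425×206×10³) = 6.577×10⁻⁸ N⁻¹.
So P = 0.002502 / 6.577×10⁻⁸ = 38.04 kN.
σ_{steel} = P/A₂ = 38040/425 = 89.51 MPa, tensile.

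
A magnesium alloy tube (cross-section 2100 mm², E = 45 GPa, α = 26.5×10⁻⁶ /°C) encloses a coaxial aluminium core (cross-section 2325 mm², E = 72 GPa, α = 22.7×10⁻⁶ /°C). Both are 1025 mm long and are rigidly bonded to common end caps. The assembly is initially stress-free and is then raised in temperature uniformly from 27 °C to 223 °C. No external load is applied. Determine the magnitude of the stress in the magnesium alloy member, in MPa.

σ ≈ 21.4 MPa (compressive)

Equilibrium of a rigid end plate with no external load gives equal and opposite internal forces ±P in the two members. Since α_{magnesium alloy} > α_{aluminium}, heating drives the magnesium alloy into compression and the aluminium into tension.
Setting the final lengths equal and cancelling L: (α₁ − α₂)ΔT = P/(A₁E₁) + P/(A₂E₂).
|α₁ − α₂|·ΔT = 3.8×10⁻⁶ × 196 = 0.0007448.
1/(A₁E₁) + 1/(A₂E₂) = 1/(2100×45×10³) + 1/(2325×72×10³) = 1.656×10⁻⁸ N⁻¹.
So P = 0.0007448 / 1.656×10⁻⁸ = 44.99 kN.
σ_{magnesium alloy} = P/A₁ = 44990/2100 = 21.42 MPa, compressive.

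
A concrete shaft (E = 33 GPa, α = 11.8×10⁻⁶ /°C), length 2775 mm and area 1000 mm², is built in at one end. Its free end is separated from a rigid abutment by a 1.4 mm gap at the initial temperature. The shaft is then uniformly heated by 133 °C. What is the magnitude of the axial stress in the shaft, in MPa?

Unrestrained expansion: δ_free = αΔT L = 11.8×10⁻⁶ × 133 × 2775 = 4.355 mm.
After closing the 1.4 mm clearance, 4.355 − 1.4 = 2.955 mm of expansion remains to be suppressed by the wall.
Compatibility: PL/(AE) = 2.955 mm, so σ = P/A = E × (2.955/2775) = 35.14 MPa.

σ ≈ 35.1 MPa (compressive)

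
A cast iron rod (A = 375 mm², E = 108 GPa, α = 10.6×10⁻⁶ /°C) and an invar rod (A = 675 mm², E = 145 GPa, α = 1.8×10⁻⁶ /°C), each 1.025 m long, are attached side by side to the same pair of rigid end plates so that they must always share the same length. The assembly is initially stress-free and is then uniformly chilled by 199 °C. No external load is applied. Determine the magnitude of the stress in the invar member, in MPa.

σ ≈ 74.3 MPa (compressive)

Both members must finish at the same length. With the larger α, the cast iron tends to over-contract; the plates restrain it, putting the cast iron in tension and the invar in compression. With no external load the two internal forces are equal and opposite, magnitude P.
Equating the net (thermal + elastic) strains gives |α₁ − α₂|·ΔT = P·[1/(A₁E₁) + 1/(A₂E₂)].
|α₁ − α₂|·ΔT = 8.8×10⁻⁶ × 199 = 0.001751.
1/(A₁E₁) + 1/(A₂E₂) = 1/(375×108×10³) + 1/(675×145×10³) = 3.491×10⁻⁸ N⁻¹.
So P = 0.001751 / 3.491×10⁻⁸ = 50.17 kN.
σ_{invar} = P/A₂ = 50170/675 = 74.32 MPa, compressive.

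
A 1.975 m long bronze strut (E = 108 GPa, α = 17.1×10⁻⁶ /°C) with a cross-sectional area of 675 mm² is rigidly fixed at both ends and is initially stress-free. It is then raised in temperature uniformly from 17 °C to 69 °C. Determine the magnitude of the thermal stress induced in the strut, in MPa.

The supports are rigid, so the total axial strain is zero. The restrained thermal strain is ε = αΔT = 17.1×10⁻⁶ × 52 = 889.2×10⁻⁶.
Hence σ = E·αΔT = 108×10³ × 889.2×10⁻⁶ = 96.03 MPa, compressive.

σ ≈ 96 MPa (compressive)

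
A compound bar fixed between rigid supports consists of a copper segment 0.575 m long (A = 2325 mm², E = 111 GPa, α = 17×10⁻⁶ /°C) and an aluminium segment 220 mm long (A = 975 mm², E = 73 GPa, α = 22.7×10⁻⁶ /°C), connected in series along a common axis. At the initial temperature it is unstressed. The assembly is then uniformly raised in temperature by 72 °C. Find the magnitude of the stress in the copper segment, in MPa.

σ ≈ 86 MPa (compressive)

Free thermal expansion of the whole bar: Σ αᵢΔT Lᵢ = 17×10⁻⁶×72×575 + 22.7×10⁻⁶×72×220 = 1.063 mm.
Since the ends are fixed, an axial force P builds up, equal in every segment, with P · Σ Lᵢ/(AᵢEᵢ) = δ_free.
Σ Lᵢ/(AᵢEᵢ) = 575/(2325×111×10³) + 220/(975×73×10³) = 5.319×10⁻⁶ mm/N.
Hence P = δ_free / Σ(L/AE) = 1.063/5.319×10⁻⁶ = 199.9 kN (compressive).
σ_{copper} = P / A = 199900 / 2325 = 85.99 MPa.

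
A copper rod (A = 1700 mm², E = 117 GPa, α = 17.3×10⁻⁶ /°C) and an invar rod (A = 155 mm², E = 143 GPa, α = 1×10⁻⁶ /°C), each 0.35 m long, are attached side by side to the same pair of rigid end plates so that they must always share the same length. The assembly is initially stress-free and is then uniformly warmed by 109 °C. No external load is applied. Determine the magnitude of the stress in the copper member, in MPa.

σ ≈ 20.8 MPa (compressive)

Both members must finish at the same length. With the larger α, the copper tends to over-expand; the plates restrain it, putting the copper in compression and the invar in tension. With no external load the two internal forces are equal and opposite, magnitude P.
Compatibility of the two members (thermal + elastic change equal): (α₁ − α₂)ΔT = P·[1/(A₁E₁) + 1/(A₂E₂)].
|α₁ − α₂|·ΔT = 16.3×10⁻⁶ × 109 = 0.001777.
1/(A₁E₁) + 1/(A₂E₂) = 1/(1700×117×10³) + 1/(155×143×10³) = 5.014×10⁻⁸ N⁻¹.
So P = 0.001777 / 5.014×10⁻⁸ = 35.43 kN.
σ_{copper} = P/A₁ = 35430/1700 = 20.84 MPa, compressive.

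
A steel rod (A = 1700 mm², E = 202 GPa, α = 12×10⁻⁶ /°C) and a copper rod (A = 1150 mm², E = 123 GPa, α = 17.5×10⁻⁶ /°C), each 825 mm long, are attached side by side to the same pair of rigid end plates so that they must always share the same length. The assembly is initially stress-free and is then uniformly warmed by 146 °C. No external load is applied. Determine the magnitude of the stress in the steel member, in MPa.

Equilibrium of a rigid end plate with no external load gives equal and opposite internal forces ±P in the two members. Since α_{copper} > α_{steel}, heating drives the copper into compression and the steel into tension.
Compatibility of the two members (thermal + elastic change equal): (α₁ − α₂)ΔT = P·[1/(A₁E₁) + 1/(A₂E₂)].
|α₁ − α₂|·ΔT = 5.5×10⁻⁶ × 146 = 0.000803.
1/(A₁E₁) + 1/(A₂E₂) = 1/(1700×202×10³) + 1/(1150×123×10³) = 9.982×10⁻⁹ N⁻¹.
P = 0.000803 / 9.982×10⁻⁹ = 80450 N = 80.45 kN.
σ_{steel} = P/A₁ = 80450/1700 = 47.32 MPa, tensile.

σ ≈ 47.3 MPa (tensile)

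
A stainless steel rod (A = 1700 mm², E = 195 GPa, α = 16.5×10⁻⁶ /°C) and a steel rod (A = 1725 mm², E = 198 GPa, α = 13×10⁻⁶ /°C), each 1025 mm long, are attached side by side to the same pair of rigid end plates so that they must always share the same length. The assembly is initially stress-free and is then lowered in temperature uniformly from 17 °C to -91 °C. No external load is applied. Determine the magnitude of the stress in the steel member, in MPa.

σ ≈ 36.9 MPa (compressive)

Equilibrium of a rigid end plate with no external load gives equal and opposite internal forces ±P in the two members. Since α_{stainless steel} > α_{steel}, cooling drives the stainless steel into tension and the steel into compression.
Equating the net (thermal + elastic) strains gives |α₁ − α₂|·ΔT = P·[1/(A₁E₁) + 1/(A₂E₂)].
|α₁ − α₂|·ΔT = 3.5×10⁻⁶ × 108 = 0.000378.
1/(A₁E₁) + 1/(A₂E₂) = 1/(1700×195×10³) + 1/(1725×198×10³) = 5.944×10⁻⁹ N⁻¹.
P = 0.000378 / 5.944×10⁻⁹ = 63590 N = 63.59 kN.
σ_{steel} = P/A₂ = 63590/1725 = 36.86 MPa, compressive.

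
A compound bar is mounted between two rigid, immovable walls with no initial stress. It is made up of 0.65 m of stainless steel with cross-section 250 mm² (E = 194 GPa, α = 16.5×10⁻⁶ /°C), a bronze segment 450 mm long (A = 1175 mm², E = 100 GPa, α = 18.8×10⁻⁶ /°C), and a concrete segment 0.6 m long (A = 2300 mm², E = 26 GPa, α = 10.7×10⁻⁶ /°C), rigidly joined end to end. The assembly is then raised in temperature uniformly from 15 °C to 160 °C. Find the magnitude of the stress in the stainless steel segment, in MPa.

With the walls removed the bar would change length by δ_free = Σ αᵢΔT Lᵢ = 16.5×10⁻⁶×145×650 + 18.8×10⁻⁶×145×450 + 10.7×10⁻⁶×145×600 = 3.713 mm.
The rigid supports impose zero overall length change; the single axial force P common to all segments must satisfy P Σ Lᵢ/(AᵢEᵢ) = δ_free.
The series flexibility is Σ Lᵢ/(AᵢEᵢ) = 650/(250×194×10³) + 450/(1175×100×10³) + 600/(2300×26×10³) = 2.727×10⁻⁵ mm/N.
P = 3.713 / 2.727×10⁻⁵ = 136200 N = 136.2 kN, compressive.
σ_{stainless steel} = P / A = 136200 / 250 = 544.7 MPa.

σ ≈ 545 MPa (compressive)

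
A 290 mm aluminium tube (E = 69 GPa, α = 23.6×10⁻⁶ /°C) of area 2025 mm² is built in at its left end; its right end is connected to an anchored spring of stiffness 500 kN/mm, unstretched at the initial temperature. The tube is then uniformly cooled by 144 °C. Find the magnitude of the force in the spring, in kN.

The unrestrained thermal change is αΔT L = 23.6×10⁻⁶ × 144 × 290 = 0.9855 mm.
Let P be the tensile force in the spring. The tube extends elastically by PL/(AE) and the spring stretches by P/k; together these equal δ_free.
So P = δ_free / [L/(AE) + 1/k] = 0.9855 / [ 290/(2025×69×10³) + 1/(500×10³) ].
P = 0.9855 / 4.076×10⁻⁶ = 241800 N.

P ≈ 242 kN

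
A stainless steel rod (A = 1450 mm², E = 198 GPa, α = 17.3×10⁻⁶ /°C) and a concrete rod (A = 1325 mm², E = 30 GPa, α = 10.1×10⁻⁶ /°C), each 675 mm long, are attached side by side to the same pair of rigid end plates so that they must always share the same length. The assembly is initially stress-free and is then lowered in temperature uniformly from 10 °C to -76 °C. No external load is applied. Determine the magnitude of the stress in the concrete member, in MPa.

Both members must finish at the same length. With the larger α, the stainless steel tends to over-contract; the plates restrain it, putting the stainless steel in tension and the concrete in compression. With no external load the two internal forces are equal and opposite, magnitude P.
Compatibility of the two members (thermal + elastic change equal): (α₁ − α₂)ΔT = P·[1/(A₁E₁) + 1/(A₂E₂)].
|α₁ − α₂|·ΔT = 7.2×10⁻⁶ × 86 = 0.0006192.
1/(A₁E₁) + 1/(A₂E₂) = 1/(1450×198×10³) + 1/(1325×30×10³) = 2.864×10⁻⁸ N⁻¹.
So P = 0.0006192 / 2.864×10⁻⁸ = 21.62 kN.
σ_{concrete} = P/A₂ = 21620/1325 = 16.32 MPa, compressive.

σ ≈ 16.3 MPa (compressive)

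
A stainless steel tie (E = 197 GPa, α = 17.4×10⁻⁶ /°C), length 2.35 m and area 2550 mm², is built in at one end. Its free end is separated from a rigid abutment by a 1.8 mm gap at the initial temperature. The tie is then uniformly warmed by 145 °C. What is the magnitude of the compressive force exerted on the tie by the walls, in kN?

P ≈ 883 kN

Unrestrained expansion: δ_free = αΔT L = 17.4×10⁻⁶ × 145 × 2350 = 5.929 mm.
After closing the 1.8 mm clearance, 5.929 − 1.8 = 4.129 mm of expansion remains to be suppressed by the wall.
That suppressed elongation corresponds to σ = E·Δ/L = 197×10³ × 4.129/2350 = 346.1 MPa.
P = σA = 346.1 × 2550 = 882.7 kN.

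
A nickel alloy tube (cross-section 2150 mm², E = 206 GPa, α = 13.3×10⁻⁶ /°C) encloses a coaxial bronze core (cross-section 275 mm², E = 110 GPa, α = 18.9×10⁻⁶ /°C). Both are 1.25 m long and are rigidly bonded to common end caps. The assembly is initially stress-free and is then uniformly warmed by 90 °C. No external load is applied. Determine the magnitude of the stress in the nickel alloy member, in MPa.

σ ≈ 6.64 MPa (tensile)

The bronze has the larger α, so on heating it would change length more than the nickel alloy if both were free. The rigid plates force a common final length, so the bronze is put into compression and the nickel alloy into tension, with equal and opposite forces P (no external load).
Compatibility of the two members (thermal + elastic change equal): (α₁ − α₂)ΔT = P·[1/(A₁E₁) + 1/(A₂E₂)].
|α₁ − α₂|·ΔT = 5.6×10⁻⁶ × 90 = 0.000504.
1/(A₁E₁) + 1/(A₂E₂) = 1/(2150×206×10³) + 1/(275×110×10³) = 3.532×10⁻⁸ N⁻¹.
So P = 0.000504 / 3.532×10⁻⁸ = 14.27 kN.
σ_{nickel alloy} = P/A₁ = 14270/2150 = 6.638 MPa, tensile.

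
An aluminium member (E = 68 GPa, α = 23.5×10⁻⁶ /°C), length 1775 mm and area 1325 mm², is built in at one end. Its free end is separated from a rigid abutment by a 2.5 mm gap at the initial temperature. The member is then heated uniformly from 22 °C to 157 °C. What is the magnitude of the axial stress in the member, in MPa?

Unrestrained expansion: δ_free = αΔT L = 23.5×10⁻⁶ × 135 × 1775 = 5.631 mm.
The gap closes (δ_free > 2.5 mm) and the wall then resists a further 5.631 − 2.5 = 3.131 mm of expansion.
That suppressed elongation corresponds to σ = E·Δ/L = 68×10³ × 3.131/1775 = 120 MPa.

σ ≈ 120 MPa (compressive)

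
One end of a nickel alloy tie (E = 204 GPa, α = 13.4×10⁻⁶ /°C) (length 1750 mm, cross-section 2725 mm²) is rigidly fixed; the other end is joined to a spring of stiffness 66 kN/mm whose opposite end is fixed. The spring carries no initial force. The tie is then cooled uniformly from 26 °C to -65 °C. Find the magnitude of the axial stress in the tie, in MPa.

σ ≈ 42.8 MPa (tensile)

The unrestrained thermal change is αΔT L = 13.4×10⁻⁶ × 91 × 1750 = 2.134 mm.
With a force P in the spring, the elastic change of the tie is PL/(AE) and that of the spring is P/k; compatibility requires their sum to equal δ_free.
P [ L/(AE) + 1/k ] = δ_free → P [ 1750/(2725×204×10³) + 1/(66×10³) ] = 2.134.
P = 2.134 / 1.83×10⁻⁵ = 116600 N.
σ = P/A = 116600/2725 = 42.79 MPa.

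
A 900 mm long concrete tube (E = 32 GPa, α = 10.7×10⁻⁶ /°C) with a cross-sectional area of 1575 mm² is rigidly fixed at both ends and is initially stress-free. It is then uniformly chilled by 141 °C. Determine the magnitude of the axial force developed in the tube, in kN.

P ≈ 76 kN (tensile)

Full restraint means ε = 0, so the stress is σ = EαΔT = 32×10³ × 10.7×10⁻⁶ × 141 = 48.28 MPa.
P = AEαΔT = 1575 × 32×10³ × 10.7×10⁻⁶ × 141 = 76.04 kN (tensile).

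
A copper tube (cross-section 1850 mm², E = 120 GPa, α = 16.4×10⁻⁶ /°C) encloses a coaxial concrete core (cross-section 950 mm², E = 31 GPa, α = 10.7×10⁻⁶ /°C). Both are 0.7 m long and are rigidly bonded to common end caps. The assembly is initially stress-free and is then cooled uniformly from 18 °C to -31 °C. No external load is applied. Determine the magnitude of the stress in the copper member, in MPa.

σ ≈ 3.93 MPa (tensile)

Both members must finish at the same length. With the larger α, the copper tends to over-contract; the plates restrain it, putting the copper in tension and the concrete in compression. With no external load the two internal forces are equal and opposite, magnitude P.
Compatibility of the two members (thermal + elastic change equal): (α₁ − α₂)ΔT = P·[1/(A₁E₁) + 1/(A₂E₂)].
|α₁ − α₂|·ΔT = 5.7×10⁻⁶ × 49 = 0.0002793.
1/(A₁E₁) + 1/(A₂E₂) = 1/(1850×120×10³) + 1/(950×31×10³) = 3.846×10⁻⁸ N⁻¹.
P = 0.0002793 / 3.846×10⁻⁸ = 7262 N = 7.262 kN.
σ_{copper} = P/A₁ = 7262/1850 = 3.925 MPa, tensile.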